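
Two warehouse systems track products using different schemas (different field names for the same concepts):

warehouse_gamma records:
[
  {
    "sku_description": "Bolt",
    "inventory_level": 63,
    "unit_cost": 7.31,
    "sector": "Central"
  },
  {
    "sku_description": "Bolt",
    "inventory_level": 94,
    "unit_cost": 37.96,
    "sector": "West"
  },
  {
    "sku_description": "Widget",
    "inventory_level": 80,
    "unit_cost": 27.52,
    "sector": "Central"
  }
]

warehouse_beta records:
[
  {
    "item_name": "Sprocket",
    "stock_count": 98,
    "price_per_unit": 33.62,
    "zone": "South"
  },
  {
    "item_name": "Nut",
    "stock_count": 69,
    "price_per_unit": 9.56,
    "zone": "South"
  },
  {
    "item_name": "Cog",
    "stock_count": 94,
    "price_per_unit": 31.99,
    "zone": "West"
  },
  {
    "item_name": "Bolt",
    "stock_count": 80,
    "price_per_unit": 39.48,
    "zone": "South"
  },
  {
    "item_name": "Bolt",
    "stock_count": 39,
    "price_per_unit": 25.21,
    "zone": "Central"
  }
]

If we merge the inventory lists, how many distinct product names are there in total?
5

Schema mapping: "sku_description" (warehouse_gamma) = "item_name" (warehouse_beta) = product name

Products in warehouse_gamma: ['Bolt', 'Widget']
Products in warehouse_beta: ['Bolt', 'Cog', 'Nut', 'Sprocket']

Union (unique products): ['Bolt', 'Cog', 'Nut', 'Sprocket', 'Widget']
Count: 5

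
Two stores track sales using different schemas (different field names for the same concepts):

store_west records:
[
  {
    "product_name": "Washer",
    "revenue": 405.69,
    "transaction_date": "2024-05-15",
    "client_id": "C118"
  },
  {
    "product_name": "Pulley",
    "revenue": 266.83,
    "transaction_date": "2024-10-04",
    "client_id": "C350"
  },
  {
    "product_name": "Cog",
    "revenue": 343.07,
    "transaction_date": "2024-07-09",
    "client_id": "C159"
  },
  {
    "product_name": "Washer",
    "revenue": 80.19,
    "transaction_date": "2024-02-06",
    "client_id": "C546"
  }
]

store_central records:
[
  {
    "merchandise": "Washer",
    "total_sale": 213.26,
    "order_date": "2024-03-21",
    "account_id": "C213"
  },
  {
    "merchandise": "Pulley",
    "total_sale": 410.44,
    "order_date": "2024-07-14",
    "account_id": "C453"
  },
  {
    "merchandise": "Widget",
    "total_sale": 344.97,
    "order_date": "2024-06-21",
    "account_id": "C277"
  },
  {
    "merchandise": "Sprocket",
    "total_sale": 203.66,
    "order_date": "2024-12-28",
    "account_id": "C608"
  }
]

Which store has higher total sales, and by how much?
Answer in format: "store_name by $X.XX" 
store_central by $76.55

Schema mapping: "revenue" (store_west) = "total_sale" (store_central) = sale amount

Total for store_west: 1095.78
Total for store_central: 1172.33

Difference: |1095.78 - 1172.33| = 76.55
store_central has higher sales by $76.55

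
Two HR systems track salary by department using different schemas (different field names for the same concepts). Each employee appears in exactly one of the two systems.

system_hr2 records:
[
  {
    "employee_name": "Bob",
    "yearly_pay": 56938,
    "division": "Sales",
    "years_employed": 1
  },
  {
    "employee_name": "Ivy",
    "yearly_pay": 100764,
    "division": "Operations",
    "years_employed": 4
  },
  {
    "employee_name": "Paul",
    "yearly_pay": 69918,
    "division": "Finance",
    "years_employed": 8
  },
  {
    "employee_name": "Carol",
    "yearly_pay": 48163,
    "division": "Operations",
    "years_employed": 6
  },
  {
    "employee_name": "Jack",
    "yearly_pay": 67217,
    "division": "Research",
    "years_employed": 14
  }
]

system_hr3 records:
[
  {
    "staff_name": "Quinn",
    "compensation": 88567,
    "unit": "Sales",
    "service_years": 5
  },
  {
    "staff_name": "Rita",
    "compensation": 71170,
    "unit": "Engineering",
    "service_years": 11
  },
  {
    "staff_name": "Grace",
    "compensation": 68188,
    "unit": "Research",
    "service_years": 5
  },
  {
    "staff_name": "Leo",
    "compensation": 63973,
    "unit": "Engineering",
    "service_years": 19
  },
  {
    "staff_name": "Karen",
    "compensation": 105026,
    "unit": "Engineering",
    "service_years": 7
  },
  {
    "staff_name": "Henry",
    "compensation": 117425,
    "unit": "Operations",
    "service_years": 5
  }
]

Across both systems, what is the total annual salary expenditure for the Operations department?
266352

Schema mappings:
- "division" (system_hr2) = "unit" (system_hr3) = department
- "yearly_pay" (system_hr2) = "compensation" (system_hr3) = salary

Operations salaries from system_hr2: 148927
Operations salaries from system_hr3: 117425

Total: 148927 + 117425 = 266352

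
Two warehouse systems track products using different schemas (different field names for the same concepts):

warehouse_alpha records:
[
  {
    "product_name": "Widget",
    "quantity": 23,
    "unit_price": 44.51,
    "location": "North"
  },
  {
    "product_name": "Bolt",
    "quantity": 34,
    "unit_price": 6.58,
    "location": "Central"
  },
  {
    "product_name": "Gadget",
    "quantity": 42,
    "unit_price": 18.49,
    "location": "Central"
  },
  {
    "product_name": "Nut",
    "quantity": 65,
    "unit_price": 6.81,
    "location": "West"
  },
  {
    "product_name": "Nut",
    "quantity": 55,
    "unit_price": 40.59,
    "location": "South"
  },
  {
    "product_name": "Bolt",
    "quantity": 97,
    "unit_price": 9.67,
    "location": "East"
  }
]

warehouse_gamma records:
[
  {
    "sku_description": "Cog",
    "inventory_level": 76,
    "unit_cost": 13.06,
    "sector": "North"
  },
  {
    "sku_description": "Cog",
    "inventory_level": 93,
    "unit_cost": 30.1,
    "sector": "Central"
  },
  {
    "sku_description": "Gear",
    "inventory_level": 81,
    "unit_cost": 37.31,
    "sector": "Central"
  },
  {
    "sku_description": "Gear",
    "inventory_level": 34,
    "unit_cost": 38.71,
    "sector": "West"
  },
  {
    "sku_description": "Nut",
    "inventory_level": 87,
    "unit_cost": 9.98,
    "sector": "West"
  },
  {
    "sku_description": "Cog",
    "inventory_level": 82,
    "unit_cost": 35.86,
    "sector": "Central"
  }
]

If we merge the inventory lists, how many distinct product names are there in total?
6

Schema mapping: "product_name" (warehouse_alpha) = "sku_description" (warehouse_gamma) = product name

Products in warehouse_alpha: ['Bolt', 'Gadget', 'Nut', 'Widget']
Products in warehouse_gamma: ['Cog', 'Gear', 'Nut']

Union (unique products): ['Bolt', 'Cog', 'Gadget', 'Gear', 'Nut', 'Widget']
Count: 6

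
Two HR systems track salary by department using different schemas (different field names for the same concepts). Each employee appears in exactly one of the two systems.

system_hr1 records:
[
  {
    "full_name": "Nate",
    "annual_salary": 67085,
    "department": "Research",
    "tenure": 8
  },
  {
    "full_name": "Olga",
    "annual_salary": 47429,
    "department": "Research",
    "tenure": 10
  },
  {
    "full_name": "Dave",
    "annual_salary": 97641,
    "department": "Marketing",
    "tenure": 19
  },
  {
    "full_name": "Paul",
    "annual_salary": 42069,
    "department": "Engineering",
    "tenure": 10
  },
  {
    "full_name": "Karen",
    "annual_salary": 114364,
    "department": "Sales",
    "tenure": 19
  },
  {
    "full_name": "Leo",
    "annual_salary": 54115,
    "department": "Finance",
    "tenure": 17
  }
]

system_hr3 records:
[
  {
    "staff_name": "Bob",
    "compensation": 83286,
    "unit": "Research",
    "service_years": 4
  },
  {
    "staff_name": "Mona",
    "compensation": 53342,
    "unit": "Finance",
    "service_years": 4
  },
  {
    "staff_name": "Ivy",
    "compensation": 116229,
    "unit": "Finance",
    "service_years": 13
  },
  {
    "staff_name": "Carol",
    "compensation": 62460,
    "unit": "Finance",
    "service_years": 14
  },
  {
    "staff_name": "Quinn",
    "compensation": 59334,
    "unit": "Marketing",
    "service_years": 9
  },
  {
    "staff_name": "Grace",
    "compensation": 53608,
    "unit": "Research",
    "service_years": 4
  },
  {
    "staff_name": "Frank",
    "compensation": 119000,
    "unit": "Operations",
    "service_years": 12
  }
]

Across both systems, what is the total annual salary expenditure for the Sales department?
114364

Schema mappings:
- "department" (system_hr1) = "unit" (system_hr3) = department
- "annual_salary" (system_hr1) = "compensation" (system_hr3) = salary

Sales salaries from system_hr1: 114364
Sales salaries from system_hr3: 0

Total: 114364 + 0 = 114364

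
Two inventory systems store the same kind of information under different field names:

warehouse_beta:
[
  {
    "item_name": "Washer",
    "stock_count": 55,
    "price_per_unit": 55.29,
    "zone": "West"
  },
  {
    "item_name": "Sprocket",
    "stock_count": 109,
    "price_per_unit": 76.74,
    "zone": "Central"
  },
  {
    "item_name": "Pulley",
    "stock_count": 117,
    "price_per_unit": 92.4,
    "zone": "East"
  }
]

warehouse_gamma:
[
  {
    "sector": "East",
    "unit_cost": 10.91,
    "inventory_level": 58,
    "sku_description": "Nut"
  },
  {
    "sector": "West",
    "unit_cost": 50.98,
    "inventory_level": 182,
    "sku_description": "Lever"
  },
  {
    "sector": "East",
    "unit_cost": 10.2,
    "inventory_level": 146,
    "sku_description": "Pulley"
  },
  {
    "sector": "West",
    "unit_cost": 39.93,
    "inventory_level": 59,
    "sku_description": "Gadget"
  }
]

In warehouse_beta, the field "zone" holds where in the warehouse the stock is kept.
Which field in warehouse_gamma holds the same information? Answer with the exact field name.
sector

In warehouse_beta, "zone" holds where in the warehouse the stock is kept.
The fields in warehouse_gamma are: "sector", "unit_cost", "inventory_level", "sku_description".
"sector" is the match: the name refers to the same concept and its values are area labels (e.g. 'East', 'West').
The other fields ("unit_cost", "inventory_level", "sku_description") hold different kinds of data.

So "zone" in warehouse_beta corresponds to "sector" in warehouse_gamma.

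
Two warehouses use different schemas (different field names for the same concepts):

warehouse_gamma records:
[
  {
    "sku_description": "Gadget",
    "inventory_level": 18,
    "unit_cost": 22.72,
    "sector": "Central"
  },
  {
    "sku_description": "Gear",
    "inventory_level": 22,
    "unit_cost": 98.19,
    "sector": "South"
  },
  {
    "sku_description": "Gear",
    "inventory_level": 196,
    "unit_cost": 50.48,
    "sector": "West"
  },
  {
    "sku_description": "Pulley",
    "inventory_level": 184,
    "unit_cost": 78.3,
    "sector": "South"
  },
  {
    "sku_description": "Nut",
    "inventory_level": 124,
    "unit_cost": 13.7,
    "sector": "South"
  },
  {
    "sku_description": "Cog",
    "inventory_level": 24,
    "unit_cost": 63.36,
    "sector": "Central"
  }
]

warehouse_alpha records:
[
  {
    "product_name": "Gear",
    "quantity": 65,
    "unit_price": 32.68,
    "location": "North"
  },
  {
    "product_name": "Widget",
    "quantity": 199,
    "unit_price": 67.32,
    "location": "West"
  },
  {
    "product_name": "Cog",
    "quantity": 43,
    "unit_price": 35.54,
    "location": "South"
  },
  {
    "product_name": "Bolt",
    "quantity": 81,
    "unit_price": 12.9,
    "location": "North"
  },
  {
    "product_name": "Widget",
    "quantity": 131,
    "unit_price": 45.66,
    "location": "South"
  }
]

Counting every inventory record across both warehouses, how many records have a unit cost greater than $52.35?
4

Schema mapping: "unit_cost" (warehouse_gamma) = "unit_price" (warehouse_alpha) = unit cost

Records > $52.35 in warehouse_gamma: 3
Records > $52.35 in warehouse_alpha: 1

Total count: 3 + 1 = 4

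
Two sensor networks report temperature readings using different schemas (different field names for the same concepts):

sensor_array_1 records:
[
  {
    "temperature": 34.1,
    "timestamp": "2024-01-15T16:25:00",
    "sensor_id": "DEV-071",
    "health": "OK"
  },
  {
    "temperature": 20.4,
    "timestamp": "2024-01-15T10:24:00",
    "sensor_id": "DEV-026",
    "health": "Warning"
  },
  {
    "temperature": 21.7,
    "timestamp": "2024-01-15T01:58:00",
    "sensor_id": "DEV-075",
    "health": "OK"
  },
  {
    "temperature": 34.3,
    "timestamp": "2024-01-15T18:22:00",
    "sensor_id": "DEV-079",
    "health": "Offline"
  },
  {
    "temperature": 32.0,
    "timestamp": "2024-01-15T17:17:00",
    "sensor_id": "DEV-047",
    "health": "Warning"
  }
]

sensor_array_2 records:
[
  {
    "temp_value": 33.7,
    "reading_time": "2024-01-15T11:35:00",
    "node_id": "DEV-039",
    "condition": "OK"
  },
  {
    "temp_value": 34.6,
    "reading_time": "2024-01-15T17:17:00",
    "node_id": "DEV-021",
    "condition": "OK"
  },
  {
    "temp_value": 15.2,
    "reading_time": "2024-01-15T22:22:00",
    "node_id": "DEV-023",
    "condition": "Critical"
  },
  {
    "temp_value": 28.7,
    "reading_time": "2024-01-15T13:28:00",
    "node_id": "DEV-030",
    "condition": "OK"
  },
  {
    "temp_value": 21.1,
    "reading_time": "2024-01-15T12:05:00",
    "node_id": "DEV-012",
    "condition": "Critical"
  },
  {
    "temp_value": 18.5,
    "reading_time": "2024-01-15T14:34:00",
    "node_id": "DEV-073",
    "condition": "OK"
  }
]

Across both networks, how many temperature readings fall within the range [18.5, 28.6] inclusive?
4

Schema mapping: "temperature" (sensor_array_1) = "temp_value" (sensor_array_2) = temperature

Readings in [18.5, 28.6] from sensor_array_1: 2
Readings in [18.5, 28.6] from sensor_array_2: 2

Total count: 2 + 2 = 4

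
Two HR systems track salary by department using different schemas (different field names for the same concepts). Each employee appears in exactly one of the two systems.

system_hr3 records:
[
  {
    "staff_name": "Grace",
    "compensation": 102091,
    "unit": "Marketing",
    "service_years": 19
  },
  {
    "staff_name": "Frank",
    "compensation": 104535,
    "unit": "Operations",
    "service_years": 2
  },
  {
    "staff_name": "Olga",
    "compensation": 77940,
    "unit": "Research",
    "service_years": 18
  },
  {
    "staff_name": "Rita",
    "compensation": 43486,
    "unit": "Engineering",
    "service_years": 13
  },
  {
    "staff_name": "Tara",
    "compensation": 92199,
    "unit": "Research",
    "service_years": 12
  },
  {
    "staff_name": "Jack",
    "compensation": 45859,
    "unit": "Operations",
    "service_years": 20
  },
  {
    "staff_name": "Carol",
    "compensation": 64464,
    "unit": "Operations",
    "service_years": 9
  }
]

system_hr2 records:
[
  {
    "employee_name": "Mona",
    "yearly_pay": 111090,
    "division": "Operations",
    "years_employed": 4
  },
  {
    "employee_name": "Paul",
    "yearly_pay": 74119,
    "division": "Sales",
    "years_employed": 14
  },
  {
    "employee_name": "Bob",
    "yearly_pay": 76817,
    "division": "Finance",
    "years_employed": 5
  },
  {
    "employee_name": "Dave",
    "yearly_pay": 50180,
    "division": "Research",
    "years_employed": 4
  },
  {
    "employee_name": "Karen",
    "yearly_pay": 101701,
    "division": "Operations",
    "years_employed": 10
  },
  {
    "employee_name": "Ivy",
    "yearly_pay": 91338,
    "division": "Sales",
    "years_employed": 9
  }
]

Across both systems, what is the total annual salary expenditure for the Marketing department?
102091

Schema mappings:
- "unit" (system_hr3) = "division" (system_hr2) = department
- "compensation" (system_hr3) = "yearly_pay" (system_hr2) = salary

Marketing salaries from system_hr3: 102091
Marketing salaries from system_hr2: 0

Total: 102091 + 0 = 102091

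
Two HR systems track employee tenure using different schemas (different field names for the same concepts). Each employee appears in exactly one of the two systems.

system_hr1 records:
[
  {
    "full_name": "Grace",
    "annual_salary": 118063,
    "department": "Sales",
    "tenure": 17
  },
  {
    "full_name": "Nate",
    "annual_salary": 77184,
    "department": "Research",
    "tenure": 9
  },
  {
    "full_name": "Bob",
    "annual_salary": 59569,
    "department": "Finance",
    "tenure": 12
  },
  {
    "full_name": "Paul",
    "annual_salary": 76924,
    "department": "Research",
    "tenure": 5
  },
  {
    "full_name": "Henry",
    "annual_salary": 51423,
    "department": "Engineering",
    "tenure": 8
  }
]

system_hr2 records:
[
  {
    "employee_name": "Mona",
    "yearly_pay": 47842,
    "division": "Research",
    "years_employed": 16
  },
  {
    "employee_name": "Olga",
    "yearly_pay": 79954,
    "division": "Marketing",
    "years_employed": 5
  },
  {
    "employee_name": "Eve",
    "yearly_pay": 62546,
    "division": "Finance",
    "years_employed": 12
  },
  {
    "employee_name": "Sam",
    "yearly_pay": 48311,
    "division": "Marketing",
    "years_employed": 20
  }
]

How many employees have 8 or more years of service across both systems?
7

Reconcile schemas: "tenure" (system_hr1) = "years_employed" (system_hr2) = years of service

From system_hr1: 4 employees with >= 8 years
From system_hr2: 3 employees with >= 8 years

Total: 4 + 3 = 7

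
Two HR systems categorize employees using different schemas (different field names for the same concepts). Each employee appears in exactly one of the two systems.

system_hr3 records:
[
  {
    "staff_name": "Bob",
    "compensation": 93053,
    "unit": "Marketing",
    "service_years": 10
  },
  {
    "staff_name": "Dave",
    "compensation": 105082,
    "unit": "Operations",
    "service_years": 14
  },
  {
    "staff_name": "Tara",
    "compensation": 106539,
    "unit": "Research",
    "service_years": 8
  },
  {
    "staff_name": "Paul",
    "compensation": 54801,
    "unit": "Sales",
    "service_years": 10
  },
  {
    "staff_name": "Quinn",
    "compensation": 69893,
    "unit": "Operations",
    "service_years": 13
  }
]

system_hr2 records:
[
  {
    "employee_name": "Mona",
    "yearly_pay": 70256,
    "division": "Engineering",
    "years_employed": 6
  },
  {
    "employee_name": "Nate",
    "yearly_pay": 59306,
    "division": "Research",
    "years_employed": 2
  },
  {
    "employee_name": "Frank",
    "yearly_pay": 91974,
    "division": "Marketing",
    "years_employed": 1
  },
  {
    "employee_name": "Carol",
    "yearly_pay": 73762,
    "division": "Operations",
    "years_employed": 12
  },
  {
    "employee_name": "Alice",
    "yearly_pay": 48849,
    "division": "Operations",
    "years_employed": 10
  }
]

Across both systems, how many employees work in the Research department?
2

Schema mapping: "unit" (system_hr3) = "division" (system_hr2) = department

Research employees in system_hr3: 1
Research employees in system_hr2: 1

Total in Research: 1 + 1 = 2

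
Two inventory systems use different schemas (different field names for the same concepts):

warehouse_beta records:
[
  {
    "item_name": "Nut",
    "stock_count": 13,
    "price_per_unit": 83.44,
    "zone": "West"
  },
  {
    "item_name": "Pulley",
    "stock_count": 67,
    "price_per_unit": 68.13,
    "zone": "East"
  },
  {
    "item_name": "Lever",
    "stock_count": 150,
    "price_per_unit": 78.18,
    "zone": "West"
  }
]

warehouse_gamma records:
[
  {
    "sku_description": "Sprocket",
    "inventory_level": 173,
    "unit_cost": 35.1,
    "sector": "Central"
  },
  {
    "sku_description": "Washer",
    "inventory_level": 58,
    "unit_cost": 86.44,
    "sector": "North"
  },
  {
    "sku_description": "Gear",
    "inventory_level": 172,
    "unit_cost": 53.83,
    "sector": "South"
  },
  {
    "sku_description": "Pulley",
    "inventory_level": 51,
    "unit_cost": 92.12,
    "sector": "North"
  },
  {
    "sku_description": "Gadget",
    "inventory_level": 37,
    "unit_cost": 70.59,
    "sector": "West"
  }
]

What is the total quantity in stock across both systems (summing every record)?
721

To reconcile these schemas, identify the field holding the quantity in stock in each system:
1. In warehouse_beta it is "stock_count"
2. In warehouse_gamma it is "inventory_level"

From warehouse_beta: 13 + 67 + 150 = 230
From warehouse_gamma: 173 + 58 + 172 + 51 + 37 = 491

Total: 230 + 491 = 721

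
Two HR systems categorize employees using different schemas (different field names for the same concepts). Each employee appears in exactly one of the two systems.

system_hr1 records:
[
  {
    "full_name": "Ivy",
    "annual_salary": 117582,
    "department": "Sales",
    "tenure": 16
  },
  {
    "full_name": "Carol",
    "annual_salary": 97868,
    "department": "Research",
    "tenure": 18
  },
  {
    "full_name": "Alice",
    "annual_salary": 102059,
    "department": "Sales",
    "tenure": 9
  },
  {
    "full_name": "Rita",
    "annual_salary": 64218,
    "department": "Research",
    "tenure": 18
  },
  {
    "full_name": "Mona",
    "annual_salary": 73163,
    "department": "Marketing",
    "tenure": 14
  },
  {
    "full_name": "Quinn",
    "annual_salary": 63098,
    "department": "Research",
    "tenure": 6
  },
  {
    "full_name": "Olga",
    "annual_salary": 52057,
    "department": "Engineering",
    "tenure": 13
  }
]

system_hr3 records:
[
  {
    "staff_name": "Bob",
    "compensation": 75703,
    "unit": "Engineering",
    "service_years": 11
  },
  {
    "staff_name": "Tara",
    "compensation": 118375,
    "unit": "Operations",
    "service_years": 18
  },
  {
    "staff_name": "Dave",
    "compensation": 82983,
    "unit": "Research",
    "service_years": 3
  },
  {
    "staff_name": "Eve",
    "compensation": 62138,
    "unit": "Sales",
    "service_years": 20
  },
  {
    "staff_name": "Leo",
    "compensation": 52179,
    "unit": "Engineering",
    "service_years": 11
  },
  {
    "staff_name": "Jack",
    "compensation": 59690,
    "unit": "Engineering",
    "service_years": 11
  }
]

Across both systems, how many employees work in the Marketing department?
1

Schema mapping: "department" (system_hr1) = "unit" (system_hr3) = department

Marketing employees in system_hr1: 1
Marketing employees in system_hr3: 0

Total in Marketing: 1 + 0 = 1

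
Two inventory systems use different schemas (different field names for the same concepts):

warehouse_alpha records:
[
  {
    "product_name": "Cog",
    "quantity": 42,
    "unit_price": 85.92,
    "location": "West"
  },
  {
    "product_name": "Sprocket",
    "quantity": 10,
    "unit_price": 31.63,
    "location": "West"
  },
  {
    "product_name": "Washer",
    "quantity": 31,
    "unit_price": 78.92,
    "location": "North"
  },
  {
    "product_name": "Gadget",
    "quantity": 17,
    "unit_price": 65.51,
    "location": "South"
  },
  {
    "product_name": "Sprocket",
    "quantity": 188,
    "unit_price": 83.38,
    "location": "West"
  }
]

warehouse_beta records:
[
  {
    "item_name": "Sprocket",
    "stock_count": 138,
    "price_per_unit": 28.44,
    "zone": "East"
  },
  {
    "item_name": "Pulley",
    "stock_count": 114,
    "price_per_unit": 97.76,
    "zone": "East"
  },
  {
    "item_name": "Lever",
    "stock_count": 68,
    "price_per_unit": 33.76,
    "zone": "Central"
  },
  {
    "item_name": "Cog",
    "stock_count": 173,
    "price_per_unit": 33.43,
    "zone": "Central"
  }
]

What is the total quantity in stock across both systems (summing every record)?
781

To reconcile these schemas, identify the field holding the quantity in stock in each system:
1. In warehouse_alpha it is "quantity"
2. In warehouse_beta it is "stock_count"

From warehouse_alpha: 42 + 10 + 31 + 17 + 188 = 288
From warehouse_beta: 138 + 114 + 68 + 173 = 493

Total: 288 + 493 = 781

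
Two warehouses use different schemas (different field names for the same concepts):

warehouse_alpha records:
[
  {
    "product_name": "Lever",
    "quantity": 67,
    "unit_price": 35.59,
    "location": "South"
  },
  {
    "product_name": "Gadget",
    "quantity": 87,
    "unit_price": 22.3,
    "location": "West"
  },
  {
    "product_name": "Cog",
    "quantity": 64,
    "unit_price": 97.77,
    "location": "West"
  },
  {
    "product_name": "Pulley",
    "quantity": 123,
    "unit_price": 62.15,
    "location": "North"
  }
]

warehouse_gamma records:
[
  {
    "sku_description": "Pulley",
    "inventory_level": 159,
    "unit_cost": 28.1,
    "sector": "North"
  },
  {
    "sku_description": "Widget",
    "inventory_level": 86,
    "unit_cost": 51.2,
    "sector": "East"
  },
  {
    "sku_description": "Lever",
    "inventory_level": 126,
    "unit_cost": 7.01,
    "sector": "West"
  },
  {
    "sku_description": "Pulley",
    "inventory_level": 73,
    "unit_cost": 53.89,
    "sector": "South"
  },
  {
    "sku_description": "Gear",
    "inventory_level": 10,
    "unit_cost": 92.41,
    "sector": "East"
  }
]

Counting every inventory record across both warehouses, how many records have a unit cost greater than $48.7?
5

Schema mapping: "unit_price" (warehouse_alpha) = "unit_cost" (warehouse_gamma) = unit cost

Records > $48.7 in warehouse_alpha: 2
Records > $48.7 in warehouse_gamma: 3

Total count: 2 + 3 = 5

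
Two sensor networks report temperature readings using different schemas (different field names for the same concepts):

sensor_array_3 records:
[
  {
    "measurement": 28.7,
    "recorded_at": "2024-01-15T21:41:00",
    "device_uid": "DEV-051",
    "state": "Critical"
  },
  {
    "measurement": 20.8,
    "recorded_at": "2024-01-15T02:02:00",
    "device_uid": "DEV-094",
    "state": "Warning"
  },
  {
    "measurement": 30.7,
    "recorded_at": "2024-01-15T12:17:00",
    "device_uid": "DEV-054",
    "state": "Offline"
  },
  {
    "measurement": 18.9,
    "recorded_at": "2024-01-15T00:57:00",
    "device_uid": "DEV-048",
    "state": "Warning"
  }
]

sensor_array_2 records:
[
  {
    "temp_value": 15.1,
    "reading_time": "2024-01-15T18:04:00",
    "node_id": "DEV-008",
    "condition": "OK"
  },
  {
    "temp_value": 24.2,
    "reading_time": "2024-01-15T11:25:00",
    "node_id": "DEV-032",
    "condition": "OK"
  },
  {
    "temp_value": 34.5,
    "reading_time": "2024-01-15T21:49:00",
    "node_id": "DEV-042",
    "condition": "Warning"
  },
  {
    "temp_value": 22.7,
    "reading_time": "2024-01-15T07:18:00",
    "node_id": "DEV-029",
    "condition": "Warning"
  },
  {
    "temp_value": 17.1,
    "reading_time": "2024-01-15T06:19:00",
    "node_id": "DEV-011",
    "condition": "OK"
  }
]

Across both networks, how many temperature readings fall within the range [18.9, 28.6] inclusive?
4

Schema mapping: "measurement" (sensor_array_3) = "temp_value" (sensor_array_2) = temperature

Readings in [18.9, 28.6] from sensor_array_3: 2
Readings in [18.9, 28.6] from sensor_array_2: 2

Total count: 2 + 2 = 4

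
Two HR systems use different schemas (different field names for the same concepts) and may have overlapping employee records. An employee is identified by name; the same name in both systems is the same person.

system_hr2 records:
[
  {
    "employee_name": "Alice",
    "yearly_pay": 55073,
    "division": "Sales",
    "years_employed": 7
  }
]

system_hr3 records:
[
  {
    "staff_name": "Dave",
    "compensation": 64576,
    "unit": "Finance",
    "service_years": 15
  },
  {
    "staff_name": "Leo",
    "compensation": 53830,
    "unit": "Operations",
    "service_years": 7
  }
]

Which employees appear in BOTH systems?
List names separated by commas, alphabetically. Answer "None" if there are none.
None

Schema mapping: "employee_name" (system_hr2) = "staff_name" (system_hr3) = employee name

Names in system_hr2: ['Alice']
Names in system_hr3: ['Dave', 'Leo']

Intersection: None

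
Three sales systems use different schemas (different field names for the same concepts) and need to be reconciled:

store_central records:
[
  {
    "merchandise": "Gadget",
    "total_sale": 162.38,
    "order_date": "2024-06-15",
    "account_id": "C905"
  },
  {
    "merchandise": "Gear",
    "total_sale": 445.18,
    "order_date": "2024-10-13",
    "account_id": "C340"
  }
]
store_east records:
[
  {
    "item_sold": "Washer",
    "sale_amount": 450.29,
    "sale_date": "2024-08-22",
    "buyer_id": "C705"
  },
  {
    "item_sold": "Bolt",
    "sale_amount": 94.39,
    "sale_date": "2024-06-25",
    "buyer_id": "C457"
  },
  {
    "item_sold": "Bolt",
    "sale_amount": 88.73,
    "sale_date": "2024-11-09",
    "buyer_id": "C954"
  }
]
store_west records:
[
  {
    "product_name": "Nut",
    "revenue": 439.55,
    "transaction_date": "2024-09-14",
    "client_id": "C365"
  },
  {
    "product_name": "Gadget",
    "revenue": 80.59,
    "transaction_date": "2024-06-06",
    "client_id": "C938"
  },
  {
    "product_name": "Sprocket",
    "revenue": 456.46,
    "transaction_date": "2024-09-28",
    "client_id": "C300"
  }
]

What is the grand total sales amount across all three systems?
2217.57

Schema reconciliation - all amount fields map to sale amount:

store_central (total_sale): 607.56
store_east (sale_amount): 633.41
store_west (revenue): 976.6

Grand total: 2217.57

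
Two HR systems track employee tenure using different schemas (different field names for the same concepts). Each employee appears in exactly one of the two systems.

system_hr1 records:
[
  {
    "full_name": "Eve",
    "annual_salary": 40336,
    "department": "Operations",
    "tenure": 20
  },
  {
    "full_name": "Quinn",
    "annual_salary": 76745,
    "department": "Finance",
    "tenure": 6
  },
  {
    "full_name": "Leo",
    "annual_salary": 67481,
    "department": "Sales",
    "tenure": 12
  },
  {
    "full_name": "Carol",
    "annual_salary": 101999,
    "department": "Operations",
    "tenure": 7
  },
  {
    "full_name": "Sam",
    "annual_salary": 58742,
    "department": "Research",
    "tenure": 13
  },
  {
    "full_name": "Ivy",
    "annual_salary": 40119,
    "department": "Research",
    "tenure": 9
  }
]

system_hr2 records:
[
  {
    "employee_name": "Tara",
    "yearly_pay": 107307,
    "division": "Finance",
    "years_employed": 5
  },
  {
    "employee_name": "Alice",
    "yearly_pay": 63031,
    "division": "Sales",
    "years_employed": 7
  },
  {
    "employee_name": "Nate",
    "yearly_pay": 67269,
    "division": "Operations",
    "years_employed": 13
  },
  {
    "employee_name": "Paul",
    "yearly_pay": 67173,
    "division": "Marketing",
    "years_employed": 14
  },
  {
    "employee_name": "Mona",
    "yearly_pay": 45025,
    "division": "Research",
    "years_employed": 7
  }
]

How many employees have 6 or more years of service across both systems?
10

Reconcile schemas: "tenure" (system_hr1) = "years_employed" (system_hr2) = years of service

From system_hr1: 6 employees with >= 6 years
From system_hr2: 4 employees with >= 6 years

Total: 6 + 4 = 10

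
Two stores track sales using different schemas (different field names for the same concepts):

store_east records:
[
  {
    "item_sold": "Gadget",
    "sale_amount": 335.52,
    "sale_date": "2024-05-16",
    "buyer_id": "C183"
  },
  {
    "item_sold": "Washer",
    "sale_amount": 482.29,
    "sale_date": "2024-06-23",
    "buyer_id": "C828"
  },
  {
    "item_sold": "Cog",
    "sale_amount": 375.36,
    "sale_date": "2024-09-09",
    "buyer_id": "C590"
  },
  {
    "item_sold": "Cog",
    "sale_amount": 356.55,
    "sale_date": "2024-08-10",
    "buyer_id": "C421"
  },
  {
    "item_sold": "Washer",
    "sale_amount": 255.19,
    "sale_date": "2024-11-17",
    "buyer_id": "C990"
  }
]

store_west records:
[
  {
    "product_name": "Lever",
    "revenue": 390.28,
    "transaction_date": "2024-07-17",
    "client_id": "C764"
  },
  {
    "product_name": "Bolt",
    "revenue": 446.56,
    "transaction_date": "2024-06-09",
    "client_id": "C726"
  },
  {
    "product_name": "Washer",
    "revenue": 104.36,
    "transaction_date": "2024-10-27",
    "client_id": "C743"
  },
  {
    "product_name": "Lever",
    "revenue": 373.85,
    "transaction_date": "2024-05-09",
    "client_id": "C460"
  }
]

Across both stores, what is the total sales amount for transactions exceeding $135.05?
3015.6

Schema mapping: "sale_amount" (store_east) = "revenue" (store_west) = sale amount

Sum of sales > $135.05 in store_east: 1804.91
Sum of sales > $135.05 in store_west: 1210.69

Total: 1804.91 + 1210.69 = 3015.6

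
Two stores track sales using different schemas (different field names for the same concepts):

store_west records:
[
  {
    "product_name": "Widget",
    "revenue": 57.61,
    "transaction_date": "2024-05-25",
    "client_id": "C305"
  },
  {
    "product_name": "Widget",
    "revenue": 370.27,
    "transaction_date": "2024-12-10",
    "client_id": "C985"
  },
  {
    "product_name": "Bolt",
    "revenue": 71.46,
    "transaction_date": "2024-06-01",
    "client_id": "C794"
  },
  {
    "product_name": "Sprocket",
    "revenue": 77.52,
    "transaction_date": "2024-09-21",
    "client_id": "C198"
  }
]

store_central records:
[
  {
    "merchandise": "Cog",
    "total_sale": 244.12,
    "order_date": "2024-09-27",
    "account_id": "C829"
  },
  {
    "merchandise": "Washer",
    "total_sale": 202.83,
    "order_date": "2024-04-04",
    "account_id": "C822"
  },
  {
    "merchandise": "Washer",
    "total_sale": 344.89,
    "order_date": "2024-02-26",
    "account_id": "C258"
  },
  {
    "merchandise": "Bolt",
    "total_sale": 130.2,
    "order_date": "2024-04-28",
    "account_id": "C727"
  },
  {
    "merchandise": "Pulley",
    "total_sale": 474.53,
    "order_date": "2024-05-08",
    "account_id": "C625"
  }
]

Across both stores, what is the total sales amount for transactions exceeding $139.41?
1636.64

Schema mapping: "revenue" (store_west) = "total_sale" (store_central) = sale amount

Sum of sales > $139.41 in store_west: 370.27
Sum of sales > $139.41 in store_central: 1266.37

Total: 370.27 + 1266.37 = 1636.64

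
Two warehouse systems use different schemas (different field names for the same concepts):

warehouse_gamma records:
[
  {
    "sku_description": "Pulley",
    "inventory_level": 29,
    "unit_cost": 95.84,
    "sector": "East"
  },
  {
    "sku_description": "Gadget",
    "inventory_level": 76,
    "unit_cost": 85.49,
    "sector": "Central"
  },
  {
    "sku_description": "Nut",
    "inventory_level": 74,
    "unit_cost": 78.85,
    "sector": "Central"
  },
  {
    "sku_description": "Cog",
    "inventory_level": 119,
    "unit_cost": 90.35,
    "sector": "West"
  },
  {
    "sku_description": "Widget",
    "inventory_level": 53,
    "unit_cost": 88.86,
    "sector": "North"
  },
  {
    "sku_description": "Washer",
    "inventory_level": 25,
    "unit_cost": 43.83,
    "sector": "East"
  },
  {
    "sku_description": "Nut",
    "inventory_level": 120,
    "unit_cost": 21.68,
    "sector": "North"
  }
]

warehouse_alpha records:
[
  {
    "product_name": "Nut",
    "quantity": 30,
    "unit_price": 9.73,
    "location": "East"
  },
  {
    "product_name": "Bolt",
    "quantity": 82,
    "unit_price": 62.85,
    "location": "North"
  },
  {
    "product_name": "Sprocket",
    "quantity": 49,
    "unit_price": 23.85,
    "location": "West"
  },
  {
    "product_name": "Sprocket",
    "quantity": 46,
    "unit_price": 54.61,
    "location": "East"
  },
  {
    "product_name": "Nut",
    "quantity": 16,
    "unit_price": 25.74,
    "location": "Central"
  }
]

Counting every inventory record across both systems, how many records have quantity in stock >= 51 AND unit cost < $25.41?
1

Schema mappings:
- "inventory_level" (warehouse_gamma) = "quantity" (warehouse_alpha) = quantity
- "unit_cost" (warehouse_gamma) = "unit_price" (warehouse_alpha) = unit cost

Records meeting both conditions in warehouse_gamma: 1
Records meeting both conditions in warehouse_alpha: 0

Total: 1 + 0 = 1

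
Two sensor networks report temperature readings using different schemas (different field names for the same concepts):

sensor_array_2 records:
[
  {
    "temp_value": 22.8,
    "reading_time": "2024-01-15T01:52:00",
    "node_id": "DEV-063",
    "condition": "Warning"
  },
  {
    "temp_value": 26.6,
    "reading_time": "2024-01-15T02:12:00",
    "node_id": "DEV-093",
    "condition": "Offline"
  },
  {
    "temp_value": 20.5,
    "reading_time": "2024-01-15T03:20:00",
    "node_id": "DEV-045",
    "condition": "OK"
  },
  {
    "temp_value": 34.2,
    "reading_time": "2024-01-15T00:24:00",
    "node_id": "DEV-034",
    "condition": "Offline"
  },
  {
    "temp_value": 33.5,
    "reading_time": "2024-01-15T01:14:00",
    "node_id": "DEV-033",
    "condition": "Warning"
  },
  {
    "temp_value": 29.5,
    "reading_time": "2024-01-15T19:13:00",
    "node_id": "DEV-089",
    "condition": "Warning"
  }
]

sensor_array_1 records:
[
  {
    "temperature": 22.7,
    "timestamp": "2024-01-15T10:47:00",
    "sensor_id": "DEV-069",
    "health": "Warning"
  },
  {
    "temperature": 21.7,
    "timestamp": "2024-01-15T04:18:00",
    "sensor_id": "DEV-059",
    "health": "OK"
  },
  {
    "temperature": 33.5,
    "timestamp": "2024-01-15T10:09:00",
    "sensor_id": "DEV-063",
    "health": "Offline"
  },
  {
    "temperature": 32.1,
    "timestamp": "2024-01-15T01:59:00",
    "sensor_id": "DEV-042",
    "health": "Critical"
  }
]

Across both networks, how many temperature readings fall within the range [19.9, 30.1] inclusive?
6

Schema mapping: "temp_value" (sensor_array_2) = "temperature" (sensor_array_1) = temperature

Readings in [19.9, 30.1] from sensor_array_2: 4
Readings in [19.9, 30.1] from sensor_array_1: 2

Total count: 4 + 2 = 6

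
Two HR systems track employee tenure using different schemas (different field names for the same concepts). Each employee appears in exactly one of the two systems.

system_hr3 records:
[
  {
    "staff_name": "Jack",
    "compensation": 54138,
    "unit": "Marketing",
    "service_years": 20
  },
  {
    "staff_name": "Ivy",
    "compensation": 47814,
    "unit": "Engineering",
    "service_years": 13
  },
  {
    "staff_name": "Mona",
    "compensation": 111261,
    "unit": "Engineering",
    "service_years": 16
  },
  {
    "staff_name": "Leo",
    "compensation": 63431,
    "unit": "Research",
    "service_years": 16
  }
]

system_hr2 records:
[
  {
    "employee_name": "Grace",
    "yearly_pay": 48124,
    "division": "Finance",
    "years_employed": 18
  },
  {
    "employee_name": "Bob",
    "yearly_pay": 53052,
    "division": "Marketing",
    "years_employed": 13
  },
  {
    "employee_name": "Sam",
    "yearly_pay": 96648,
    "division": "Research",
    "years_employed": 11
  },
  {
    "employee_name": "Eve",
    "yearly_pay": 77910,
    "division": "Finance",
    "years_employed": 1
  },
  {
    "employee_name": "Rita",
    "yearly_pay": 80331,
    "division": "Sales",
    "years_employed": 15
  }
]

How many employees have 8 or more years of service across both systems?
8

Reconcile schemas: "service_years" (system_hr3) = "years_employed" (system_hr2) = years of service

From system_hr3: 4 employees with >= 8 years
From system_hr2: 4 employees with >= 8 years

Total: 4 + 4 = 8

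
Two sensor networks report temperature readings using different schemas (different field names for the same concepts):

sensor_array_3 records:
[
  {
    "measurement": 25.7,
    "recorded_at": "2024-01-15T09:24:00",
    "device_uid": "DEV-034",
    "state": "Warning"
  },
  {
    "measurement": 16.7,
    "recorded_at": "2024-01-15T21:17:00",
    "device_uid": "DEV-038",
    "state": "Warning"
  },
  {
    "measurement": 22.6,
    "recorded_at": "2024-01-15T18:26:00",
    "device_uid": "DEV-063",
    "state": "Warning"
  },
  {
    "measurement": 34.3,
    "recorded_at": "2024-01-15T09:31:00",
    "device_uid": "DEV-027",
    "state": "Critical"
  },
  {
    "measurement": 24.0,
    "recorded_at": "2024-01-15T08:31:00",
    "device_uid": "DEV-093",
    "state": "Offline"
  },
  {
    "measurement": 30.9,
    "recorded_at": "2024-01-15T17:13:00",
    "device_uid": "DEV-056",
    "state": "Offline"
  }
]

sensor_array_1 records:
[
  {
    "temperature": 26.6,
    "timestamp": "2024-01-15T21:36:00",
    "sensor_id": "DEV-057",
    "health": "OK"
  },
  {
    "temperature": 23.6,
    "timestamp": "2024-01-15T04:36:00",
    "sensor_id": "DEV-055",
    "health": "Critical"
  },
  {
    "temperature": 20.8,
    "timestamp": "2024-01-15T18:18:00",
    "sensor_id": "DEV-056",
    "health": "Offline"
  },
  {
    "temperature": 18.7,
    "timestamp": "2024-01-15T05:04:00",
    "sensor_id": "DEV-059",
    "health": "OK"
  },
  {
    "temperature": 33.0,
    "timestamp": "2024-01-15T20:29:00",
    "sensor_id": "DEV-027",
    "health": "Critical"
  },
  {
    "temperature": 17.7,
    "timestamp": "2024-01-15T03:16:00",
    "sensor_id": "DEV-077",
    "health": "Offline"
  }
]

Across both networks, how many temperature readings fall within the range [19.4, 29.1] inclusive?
6

Schema mapping: "measurement" (sensor_array_3) = "temperature" (sensor_array_1) = temperature

Readings in [19.4, 29.1] from sensor_array_3: 3
Readings in [19.4, 29.1] from sensor_array_1: 3

Total count: 3 + 3 = 6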